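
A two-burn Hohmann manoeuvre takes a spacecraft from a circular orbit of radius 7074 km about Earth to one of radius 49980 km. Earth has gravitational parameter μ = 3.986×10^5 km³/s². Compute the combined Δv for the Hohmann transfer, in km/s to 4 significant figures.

The Hohmann ellipse has a_t = (r₁ + r₂)/2 = 28527 km.
At r₁ the circular-orbit speed is v₁ = √(μ/r₁) = 7.5065 km/s.
On the transfer ellipse at r₁, v² = μ(2/r − 1/a) gives v_p = √[μ(2/r₁ − 1/a_t)] = 9.9359 km/s.
First burn Δv₁ = |v_p − v₁| = 2.429 km/s.
At r₂, v₂ = √(μ/r₂) = 2.824 km/s.
Transfer-orbit speed at r₂: v_a = √[μ(2/r₂ − 1/a_t)] = 1.406 km/s.
Second burn Δv₂ = |v₂ − v_a| = 1.418 km/s.
Δv = Δv₁ + Δv₂ = 2.429 + 1.418 = 3.847 km/s.

Δv = 3.847 km/s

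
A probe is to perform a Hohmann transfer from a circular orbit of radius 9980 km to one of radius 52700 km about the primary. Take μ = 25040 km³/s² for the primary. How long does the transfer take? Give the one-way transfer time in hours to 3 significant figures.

t = 30.6 hours

Transfer-ellipse semi-major axis a_t = (r₁ + r₂)/2 = (9980 + 52700)/2 = 31340 km.
By Kepler's third law the transfer-orbit period is T = 2π√(a_t³/μ), so t = T/2 = 1.101×10^5 s.
Converting: 1.101×10^5 s ÷ 3600 s/hour = 30.6 hours.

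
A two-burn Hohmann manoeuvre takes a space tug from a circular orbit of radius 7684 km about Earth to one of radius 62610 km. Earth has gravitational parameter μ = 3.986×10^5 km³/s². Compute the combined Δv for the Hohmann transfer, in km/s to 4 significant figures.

Transfer-ellipse semi-major axis a_t = (r₁ + r₂)/2 = (7684 + 62610)/2 = 35147 km.
Circular speed at r₁: v₁ = √(μ/r₁) = √(3.986×10^5/7684) = 7.2024 km/s.
On the transfer ellipse at r₁, vis-viva gives v_p = √[μ(2/r₁ − 1/a_t)] = 9.6129 km/s.
First burn Δv₁ = |v_p − v₁| = 2.4105 km/s.
Circular speed at r₂: v₂ = √(μ/r₂) = 2.5232 km/s.
Transfer-orbit speed at r₂: v_a = √[μ(2/r₂ − 1/a_t)] = 1.1798 km/s.
Second burn Δv₂ = |v₂ − v_a| = 1.3434 km/s.
Δv = Δv₁ + Δv₂ = 2.4105 + 1.3434 = 3.754 km/s.

Δv = 3.754 km/s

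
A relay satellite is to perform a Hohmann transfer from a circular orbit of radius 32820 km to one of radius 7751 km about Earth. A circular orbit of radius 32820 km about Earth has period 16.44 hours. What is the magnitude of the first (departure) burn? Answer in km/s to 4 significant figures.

Δv₁ = 1.331 km/s

From Kepler's third law T² = 4π²r³/μ at r = 32820 km, T = 16.44 hours = 16.44 × 3600 s = 59184 s: μ = 4π²r³/T² = 3.98444×10^5 km³/s².
Transfer-ellipse semi-major axis a_t = (r₁ + r₂)/2 = (32820 + 7751)/2 = 20285.5 km.
On the circular orbit at r = 32820 km, v_c = √(μ/r) = 3.48429 km/s.
Vis-viva on the transfer ellipse at r = 32820 km gives v_t = √[μ(2/r − 1/a_t)] = 2.15377 km/s.
Δv₁ = |v_t − v_c| = |2.15377 − 3.48429| = 1.331 km/s.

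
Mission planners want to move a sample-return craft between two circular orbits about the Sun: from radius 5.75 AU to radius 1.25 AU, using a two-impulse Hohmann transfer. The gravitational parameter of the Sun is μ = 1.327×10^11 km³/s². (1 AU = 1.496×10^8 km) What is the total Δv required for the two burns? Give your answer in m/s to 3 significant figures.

Δv = 12500 m/s

In km: r₁ = 5.75 × 1.496×10^8 = 8.602×10^8 km; r₂ = 1.25 × 1.496×10^8 = 1.870×10^8 km.
Transfer-ellipse semi-major axis a_t = (r₁ + r₂)/2 = (8.602×10^8 + 1.870×10^8)/2 = 5.236×10^8 km.
Circular speed at r₁: v₁ = √(μ/r₁) = √(1.327×10^11/8.602×10^8) = 12.4204 km/s.
On the transfer ellipse at r₁, vis-viva gives v_a = √[μ(2/r₁ − 1/a_t)] = 7.42261 km/s.
First burn Δv₁ = |v_a − v₁| = 4.998 km/s.
Circular speed at r₂: v₂ = √(μ/r₂) = 26.639 km/s.
Transfer-orbit speed at r₂: v_p = √[μ(2/r₂ − 1/a_t)] = 34.144 km/s.
Second burn Δv₂ = |v₂ − v_p| = 7.505 km/s.
Total Δv = Δv₁ + Δv₂ = 12.50 km/s.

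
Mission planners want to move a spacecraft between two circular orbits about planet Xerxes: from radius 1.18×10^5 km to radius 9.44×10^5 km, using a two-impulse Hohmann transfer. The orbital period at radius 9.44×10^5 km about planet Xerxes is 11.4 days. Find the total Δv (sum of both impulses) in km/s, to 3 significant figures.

From Kepler's third law T² = 4π²r³/μ at r = 9.44×10^5 km, T = 11.4 days = 11.4 × 86400 s = 9.8496×10^5 s: μ = 4π²r³/T² = 3.42325×10^7 km³/s².
The Hohmann ellipse has a_t = (r₁ + r₂)/2 = 5.310×10^5 km.
Circular speed at r₁: v₁ = √(μ/r₁) = √(3.42325×10^7/1.180×10^5) = 17.0325 km/s.
On the transfer ellipse at r₁, vis-viva equation gives v_p = √[μ(2/r₁ − 1/a_t)] = 22.7100 km/s.
First burn Δv₁ = |v_p − v₁| = 5.6775 km/s.
At r₂, v₂ = √(μ/r₂) = 6.021896 km/s.
Transfer-orbit speed at r₂: v_a = √[μ(2/r₂ − 1/a_t)] = 2.838749 km/s.
Second burn Δv₂ = |v₂ − v_a| = 3.1831 km/s.
Total Δv = Δv₁ + Δv₂ = 8.861 km/s.

Δv = 8.86 km/s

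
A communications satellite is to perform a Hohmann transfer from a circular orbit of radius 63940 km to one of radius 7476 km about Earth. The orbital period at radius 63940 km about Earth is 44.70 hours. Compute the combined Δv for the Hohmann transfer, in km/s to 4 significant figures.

From Kepler's third law T² = 4π²r³/μ at r = 63940 km, T = 44.70 hours = 44.70 × 3600 s = 1.6092×10^5 s: μ = 4π²r³/T² = 3.98527×10^5 km³/s².
The Hohmann ellipse has a_t = (r₁ + r₂)/2 = 35708 km.
At r₁ the circular-orbit speed is v₁ = √(μ/r₁) = 2.4966 km/s.
Transfer-orbit speed at r₁ (v² = μ(2/r − 1/a)): v_a = √[μ(2/r₁ − 1/a_t)] = 1.1423 km/s.
First burn Δv₁ = |v_a − v₁| = 1.354 km/s.
At r₂, v₂ = √(μ/r₂) = 7.301 km/s.
Transfer-orbit speed at r₂: v_p = √[μ(2/r₂ − 1/a_t)] = 9.770 km/s.
Second burn Δv₂ = |v₂ − v_p| = 2.469 km/s.
Total Δv = Δv₁ + Δv₂ = 3.823 km/s.

Δv = 3.823 km/s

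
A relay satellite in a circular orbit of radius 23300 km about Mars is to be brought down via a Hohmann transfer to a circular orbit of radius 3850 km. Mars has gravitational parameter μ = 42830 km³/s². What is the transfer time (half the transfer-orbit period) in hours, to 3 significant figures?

t = 6.67 hours

The Hohmann ellipse has a_t = (r₁ + r₂)/2 = 13575 km.
Transfer time t = π√(a_t³/μ) = π√((13575)³ / 42830) = 24010 s.
Converting: 24010 s ÷ 3600 s/hour = 6.67 hours.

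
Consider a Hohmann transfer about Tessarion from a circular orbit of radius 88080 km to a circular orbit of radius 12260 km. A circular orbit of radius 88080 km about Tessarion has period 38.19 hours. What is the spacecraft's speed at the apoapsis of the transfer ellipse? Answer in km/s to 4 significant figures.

From Kepler's third law T² = 4π²r³/μ at r = 88080 km, T = 38.19 hours = 38.19 × 3600 s = 1.37484×10^5 s: μ = 4π²r³/T² = 1.42721×10^6 km³/s².
Semi-major axis of the transfer orbit: a_t = (88080 + 12260)/2 = 50170 km.
At apoapsis, r = 88080 km.
From the vis-viva equation, v = √[μ(2/r − 1/a_t)] = 1.990 km/s.

v = 1.990 km/s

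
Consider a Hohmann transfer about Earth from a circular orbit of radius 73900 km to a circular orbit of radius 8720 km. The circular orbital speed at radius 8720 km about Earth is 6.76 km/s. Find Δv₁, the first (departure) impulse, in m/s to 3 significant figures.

Δv₁ = 1260 m/s

From the circular-orbit relation v² = μ/r at r = 8720 km: μ = v²r = (6.76)² × 8720 = 3.98483×10^5 km³/s².
Semi-major axis of the transfer orbit: a_t = (73900 + 8720)/2 = 41310 km.
Circular speed at r = 73900 km: v_c = √(μ/r) = 2.322 km/s.
Transfer-orbit speed at the same r (vis-viva, a = a_t): v_t = √[μ(2/r − 1/a_t)] = 1.067 km/s.
Δv₁ = |v_t − v_c| = |1.067 − 2.322| = 1.255 km/s.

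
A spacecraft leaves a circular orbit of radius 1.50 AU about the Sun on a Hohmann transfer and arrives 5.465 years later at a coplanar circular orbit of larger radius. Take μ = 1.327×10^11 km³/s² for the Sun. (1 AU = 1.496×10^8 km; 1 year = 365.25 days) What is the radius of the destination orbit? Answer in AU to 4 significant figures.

r₂ = 8.350 AU

In km: r₁ = 1.50 × 1.496×10^8 = 2.244×10^8 km.
Transfer time t = 5.465 years × 365.25 × 86400 s = 1.72462284×10^8 s, and t = π√(a_t³/μ).
So a_t = (μ t²/π²)^(1/3) = (1.327×10^11 × (1.72462284×10^8)² / π²)^(1/3) = 7.3675×10^8 km.
Since a_t = (r₁ + r₂)/2, r₂ = 2a_t − r₁ = 2×7.3675×10^8 − 2.244×10^8 = 1.2491×10^9 km.
In AU: r₂ = 1.2491×10^9 / 1.496×10^8 = 8.350 AU.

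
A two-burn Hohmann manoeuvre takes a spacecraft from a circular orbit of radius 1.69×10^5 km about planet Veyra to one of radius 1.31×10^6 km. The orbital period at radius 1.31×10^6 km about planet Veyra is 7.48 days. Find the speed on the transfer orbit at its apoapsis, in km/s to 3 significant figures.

v = 6.09 km/s

From Kepler's third law T² = 4π²r³/μ at r = 1.31×10^6 km, T = 7.48 days = 7.48 × 86400 s = 6.46272×10^5 s: μ = 4π²r³/T² = 2.12492×10^8 km³/s².
The Hohmann ellipse has a_t = (r₁ + r₂)/2 = 7.395×10^5 km.
At apoapsis, r = 1.310×10^6 km.
From the vis-viva equation, v = √[μ(2/r − 1/a_t)] = 6.088 km/s.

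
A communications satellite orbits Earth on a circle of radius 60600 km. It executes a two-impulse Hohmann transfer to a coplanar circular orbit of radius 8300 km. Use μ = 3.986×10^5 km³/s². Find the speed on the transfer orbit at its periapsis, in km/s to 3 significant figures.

v = 9.19 km/s

Semi-major axis of the transfer orbit: a_t = (60600 + 8300)/2 = 34450 km.
At periapsis, r = 8300 km.
Applying v² = μ(2/r − 1/a_t): v = 9.191 km/s.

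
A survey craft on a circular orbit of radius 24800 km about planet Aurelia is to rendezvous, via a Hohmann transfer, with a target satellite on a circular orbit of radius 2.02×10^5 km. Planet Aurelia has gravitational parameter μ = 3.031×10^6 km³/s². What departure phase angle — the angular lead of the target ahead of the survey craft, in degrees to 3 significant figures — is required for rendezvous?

Transfer-ellipse semi-major axis a_t = (r₁ + r₂)/2 = (24800 + 2.020×10^5)/2 = 1.134×10^5 km.
Transfer time t = π√(a_t³/μ) = 68909 s.
Target angular speed ω₂ = √(μ/r₂³) = 1.9176×10^-5 rad/s.
Angle swept by the target during transfer: ω₂·t = 1.3214 rad = 75.71°.
Arrival is 180° from departure on the ellipse, so φ = 180° − 75.71° = 104°.

φ = 104°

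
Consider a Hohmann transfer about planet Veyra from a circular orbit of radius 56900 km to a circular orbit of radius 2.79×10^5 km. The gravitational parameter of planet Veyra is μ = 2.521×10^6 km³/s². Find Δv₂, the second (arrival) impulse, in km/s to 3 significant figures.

Transfer-ellipse semi-major axis a_t = (r₁ + r₂)/2 = (56900 + 2.790×10^5)/2 = 1.6795×10^5 km.
On the circular orbit at r = 2.790×10^5 km, v_c = √(μ/r) = 3.006 km/s.
Transfer-orbit speed at the same r (vis-viva, a = a_t): v_t = √[μ(2/r − 1/a_t)] = 1.750 km/s.
Δv₂ = |v_t − v_c| = |1.750 − 3.006| = 1.256 km/s.

Δv₂ = 1.26 km/s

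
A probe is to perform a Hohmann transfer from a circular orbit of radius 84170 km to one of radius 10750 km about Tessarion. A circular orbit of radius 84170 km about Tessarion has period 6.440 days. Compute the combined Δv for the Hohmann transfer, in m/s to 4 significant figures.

From Kepler's third law T² = 4π²r³/μ at r = 84170 km, T = 6.440 days = 6.440 × 86400 s = 5.56416×10^5 s: μ = 4π²r³/T² = 76038.3 km³/s².
Semi-major axis of the transfer orbit: a_t = (84170 + 10750)/2 = 47460 km.
At r₁ the circular-orbit speed is v₁ = √(μ/r₁) = 0.9505 km/s.
Transfer-orbit speed at r₁ (v² = μ(2/r − 1/a)): v_a = √[μ(2/r₁ − 1/a_t)] = 0.4524 km/s.
First burn Δv₁ = |v_a − v₁| = 0.4981 km/s.
Circular speed at r₂: v₂ = √(μ/r₂) = 2.6596 km/s.
Transfer-orbit speed at r₂: v_p = √[μ(2/r₂ − 1/a_t)] = 3.5418 km/s.
Second burn Δv₂ = |v₂ − v_p| = 0.8822 km/s.
Δv = Δv₁ + Δv₂ = 0.4981 + 0.8822 = 1.380 km/s.

Δv = 1380 m/s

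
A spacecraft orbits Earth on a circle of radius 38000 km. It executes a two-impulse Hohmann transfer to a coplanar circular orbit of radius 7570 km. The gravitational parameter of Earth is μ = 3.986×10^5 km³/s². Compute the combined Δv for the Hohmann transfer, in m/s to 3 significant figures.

The Hohmann ellipse has a_t = (r₁ + r₂)/2 = 22785 km.
Circular speed at r₁: v₁ = √(μ/r₁) = √(3.986×10^5/38000) = 3.239 km/s.
Transfer-orbit speed at r₁ (vis-viva equation): v_a = √[μ(2/r₁ − 1/a_t)] = 1.867 km/s.
First burn Δv₁ = |v_a − v₁| = 1.372 km/s.
At r₂, v₂ = √(μ/r₂) = 7.256 km/s.
Transfer-orbit speed at r₂: v_p = √[μ(2/r₂ − 1/a_t)] = 9.371 km/s.
Second burn Δv₂ = |v₂ − v_p| = 2.115 km/s.
Δv = Δv₁ + Δv₂ = 1.372 + 2.115 = 3.487 km/s.

Δv = 3490 m/s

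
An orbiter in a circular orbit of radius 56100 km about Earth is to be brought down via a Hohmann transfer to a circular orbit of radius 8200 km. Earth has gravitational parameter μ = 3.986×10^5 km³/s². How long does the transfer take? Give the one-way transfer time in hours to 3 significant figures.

t = 7.97 hours

Semi-major axis of the transfer orbit: a_t = (56100 + 8200)/2 = 32150 km.
Half the transfer-orbit period gives t = π√(a_t³/μ) = 28680 s.
Converting: 28680 s ÷ 3600 s/hour = 7.97 hours.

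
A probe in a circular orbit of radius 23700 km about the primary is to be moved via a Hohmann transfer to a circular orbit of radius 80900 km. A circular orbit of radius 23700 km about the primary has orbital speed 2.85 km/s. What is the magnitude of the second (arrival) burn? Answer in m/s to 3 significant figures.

From the circular-orbit relation v² = μ/r at r = 23700 km: μ = v²r = (2.85)² × 23700 = 1.92503×10^5 km³/s².
The Hohmann ellipse has a_t = (r₁ + r₂)/2 = 52300 km.
Circular speed at r = 80900 km: v_c = √(μ/r) = 1.5426 km/s.
Vis-viva on the transfer ellipse at r = 80900 km gives v_t = √[μ(2/r − 1/a_t)] = 1.0384 km/s.
Δv₂ = |v_t − v_c| = |1.0384 − 1.5426| = 0.5042 km/s.

Δv₂ = 504 m/s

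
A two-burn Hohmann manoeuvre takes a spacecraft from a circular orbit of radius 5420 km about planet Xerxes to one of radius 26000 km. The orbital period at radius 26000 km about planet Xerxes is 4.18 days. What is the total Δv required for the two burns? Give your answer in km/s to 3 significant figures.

Δv = 0.470 km/s

From Kepler's third law T² = 4π²r³/μ at r = 26000 km, T = 4.18 days = 4.18 × 86400 s = 3.61152×10^5 s: μ = 4π²r³/T² = 5319.85 km³/s².
The Hohmann ellipse has a_t = (r₁ + r₂)/2 = 15710 km.
Circular speed at r₁: v₁ = √(μ/r₁) = √(5319.85/5420) = 0.990718 km/s.
Transfer-orbit speed at r₁ (v² = μ(2/r − 1/a)): v_p = √[μ(2/r₁ − 1/a_t)] = 1.27453 km/s.
First burn Δv₁ = |v_p − v₁| = 0.28381 km/s.
Circular speed at r₂: v₂ = √(μ/r₂) = 0.45234 km/s.
Transfer-orbit speed at r₂: v_a = √[μ(2/r₂ − 1/a_t)] = 0.26569 km/s.
Second burn Δv₂ = |v₂ − v_a| = 0.18665 km/s.
Δv = Δv₁ + Δv₂ = 0.28381 + 0.18665 = 0.4705 km/s.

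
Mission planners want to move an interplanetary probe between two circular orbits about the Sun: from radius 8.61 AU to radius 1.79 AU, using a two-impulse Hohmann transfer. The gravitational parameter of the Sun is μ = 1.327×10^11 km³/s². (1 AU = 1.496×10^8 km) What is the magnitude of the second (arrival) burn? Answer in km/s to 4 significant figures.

Δv₂ = 6.384 km/s

In km: r₁ = 8.61 × 1.496×10^8 = 1.288056×10^9 km; r₂ = 1.79 × 1.496×10^8 = 2.67784×10^8 km.
The Hohmann ellipse has a_t = (r₁ + r₂)/2 = 7.7792×10^8 km.
Circular speed at r = 2.67784×10^8 km: v_c = √(μ/r) = 22.261 km/s.
Transfer-orbit speed at the same r (vis-viva, a = a_t): v_t = √[μ(2/r − 1/a_t)] = 28.645 km/s.
Δv₂ = |v_t − v_c| = |28.645 − 22.261| = 6.384 km/s.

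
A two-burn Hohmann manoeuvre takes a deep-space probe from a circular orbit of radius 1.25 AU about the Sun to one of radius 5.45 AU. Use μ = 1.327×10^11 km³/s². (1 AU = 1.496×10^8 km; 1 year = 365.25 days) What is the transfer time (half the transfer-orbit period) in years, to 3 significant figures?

t = 3.07 years

In km: r₁ = 1.25 × 1.496×10^8 = 1.870×10^8 km; r₂ = 5.45 × 1.496×10^8 = 8.1532×10^8 km.
Transfer-ellipse semi-major axis a_t = (r₁ + r₂)/2 = (1.870×10^8 + 8.1532×10^8)/2 = 5.0116×10^8 km.
By Kepler's third law the transfer-orbit period is T = 2π√(a_t³/μ), so t = T/2 = 9.676×10^7 s.
Converting: 9.676×10^7 s ÷ 3.15576×10^7 s/year (365.25 × 86400) = 3.07 years.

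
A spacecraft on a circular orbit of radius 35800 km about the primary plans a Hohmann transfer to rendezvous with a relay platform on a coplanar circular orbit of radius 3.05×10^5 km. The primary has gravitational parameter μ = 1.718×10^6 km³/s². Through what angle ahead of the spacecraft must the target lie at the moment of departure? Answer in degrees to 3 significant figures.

Transfer-ellipse semi-major axis a_t = (r₁ + r₂)/2 = (35800 + 3.050×10^5)/2 = 1.704×10^5 km.
Transfer time t = π√(a_t³/μ) = 1.686×10^5 s.
The target's mean motion on its circular orbit is ω₂ = √(μ/r₂³) = 7.781×10^-6 rad/s.
Angle swept by the target during transfer: ω₂·t = 1.312 rad = 75.17°.
The spacecraft traverses 180° on the transfer ellipse, so the target must lead by 180° − 75.17° = 105°.

φ = 105°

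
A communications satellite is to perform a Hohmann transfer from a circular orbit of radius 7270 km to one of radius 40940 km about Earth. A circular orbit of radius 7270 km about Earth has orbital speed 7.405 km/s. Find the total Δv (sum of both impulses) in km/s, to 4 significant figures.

From the circular-orbit relation v² = μ/r at r = 7270 km: μ = v²r = (7.405)² × 7270 = 3.98643×10^5 km³/s².
Semi-major axis of the transfer orbit: a_t = (7270 + 40940)/2 = 24105 km.
At r₁ the circular-orbit speed is v₁ = √(μ/r₁) = 7.405 km/s.
On the transfer ellipse at r₁, vis-viva equation gives v_p = √[μ(2/r₁ − 1/a_t)] = 9.650 km/s.
First burn Δv₁ = |v_p − v₁| = 2.245 km/s.
Circular speed at r₂: v₂ = √(μ/r₂) = 3.1205 km/s.
Transfer-orbit speed at r₂: v_a = √[μ(2/r₂ − 1/a_t)] = 1.7137 km/s.
Second burn Δv₂ = |v₂ − v_a| = 1.407 km/s.
Δv = Δv₁ + Δv₂ = 2.245 + 1.407 = 3.652 km/s.

Δv = 3.652 km/s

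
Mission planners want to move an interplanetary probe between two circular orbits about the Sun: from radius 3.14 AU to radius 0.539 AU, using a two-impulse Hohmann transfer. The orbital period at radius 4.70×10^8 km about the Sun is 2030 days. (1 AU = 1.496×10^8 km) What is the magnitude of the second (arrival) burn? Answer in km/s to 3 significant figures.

From Kepler's third law T² = 4π²r³/μ at r = 4.70×10^8 km, T = 2030 days = 2030 × 86400 s = 1.75392×10^8 s: μ = 4π²r³/T² = 1.33240×10^11 km³/s².
In km: r₁ = 3.14 × 1.496×10^8 = 4.69744×10^8 km; r₂ = 0.539 × 1.496×10^8 = 8.06344×10^7 km.
Semi-major axis of the transfer orbit: a_t = (4.69744×10^8 + 8.06344×10^7)/2 = 2.751892×10^8 km.
Circular speed at r = 8.06344×10^7 km: v_c = √(μ/r) = 40.65 km/s.
Transfer-orbit speed at the same r (vis-viva, a = a_t): v_t = √[μ(2/r − 1/a_t)] = 53.11 km/s.
Δv₂ = |v_t − v_c| = |53.11 − 40.65| = 12.46 km/s.

Δv₂ = 12.5 km/s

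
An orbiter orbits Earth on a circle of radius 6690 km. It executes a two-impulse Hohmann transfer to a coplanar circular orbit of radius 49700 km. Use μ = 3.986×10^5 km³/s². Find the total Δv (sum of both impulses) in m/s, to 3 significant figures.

Semi-major axis of the transfer orbit: a_t = (6690 + 49700)/2 = 28195 km.
At r₁ the circular-orbit speed is v₁ = √(μ/r₁) = 7.71890 km/s.
Transfer-orbit speed at r₁ (vis-viva): v_p = √[μ(2/r₁ − 1/a_t)] = 10.2482 km/s.
First burn Δv₁ = |v_p − v₁| = 2.5293 km/s.
Circular speed at r₂: v₂ = √(μ/r₂) = 2.8320 km/s.
Transfer-orbit speed at r₂: v_a = √[μ(2/r₂ − 1/a_t)] = 1.3795 km/s.
Second burn Δv₂ = |v₂ − v_a| = 1.4525 km/s.
Δv = Δv₁ + Δv₂ = 2.5293 + 1.4525 = 3.982 km/s.

Δv = 3980 m/s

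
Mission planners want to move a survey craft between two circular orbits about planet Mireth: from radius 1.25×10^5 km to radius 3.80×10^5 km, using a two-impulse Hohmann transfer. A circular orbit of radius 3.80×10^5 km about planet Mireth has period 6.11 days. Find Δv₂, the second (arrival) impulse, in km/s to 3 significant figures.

Δv₂ = 1.34 km/s

From Kepler's third law T² = 4π²r³/μ at r = 3.80×10^5 km, T = 6.11 days = 6.11 × 86400 s = 5.27904×10^5 s: μ = 4π²r³/T² = 7.77321×10^6 km³/s².
Semi-major axis of the transfer orbit: a_t = (1.250×10^5 + 3.800×10^5)/2 = 2.525×10^5 km.
Circular speed at r = 3.800×10^5 km: v_c = √(μ/r) = 4.523 km/s.
Transfer-orbit speed at the same r (vis-viva, a = a_t): v_t = √[μ(2/r − 1/a_t)] = 3.182 km/s.
Δv₂ = |v_t − v_c| = |3.182 − 4.523| = 1.341 km/s.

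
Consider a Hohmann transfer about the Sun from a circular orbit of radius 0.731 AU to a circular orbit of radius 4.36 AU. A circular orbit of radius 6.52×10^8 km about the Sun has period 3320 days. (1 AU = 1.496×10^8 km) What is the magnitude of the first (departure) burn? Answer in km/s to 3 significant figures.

Δv₁ = 10.8 km/s

From Kepler's third law T² = 4π²r³/μ at r = 6.52×10^8 km, T = 3320 days = 3320 × 86400 s = 2.86848×10^8 s: μ = 4π²r³/T² = 1.32984×10^11 km³/s².
In km: r₁ = 0.731 × 1.496×10^8 = 1.093576×10^8 km; r₂ = 4.36 × 1.496×10^8 = 6.52256×10^8 km.
The Hohmann ellipse has a_t = (r₁ + r₂)/2 = 3.808068×10^8 km.
Circular speed at r = 1.093576×10^8 km: v_c = √(μ/r) = 34.87 km/s.
Vis-viva on the transfer ellipse at r = 1.093576×10^8 km gives v_t = √[μ(2/r − 1/a_t)] = 45.64 km/s.
Δv₁ = |v_t − v_c| = |45.64 − 34.87| = 10.77 km/s.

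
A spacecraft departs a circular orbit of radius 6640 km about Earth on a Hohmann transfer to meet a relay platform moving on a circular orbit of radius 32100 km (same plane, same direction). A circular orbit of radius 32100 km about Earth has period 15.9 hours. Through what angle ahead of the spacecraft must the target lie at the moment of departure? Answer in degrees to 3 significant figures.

φ = 95.6°

From Kepler's third law T² = 4π²r³/μ at r = 32100 km, T = 15.9 hours = 15.9 × 3600 s = 57240 s: μ = 4π²r³/T² = 3.98543×10^5 km³/s².
Transfer-ellipse semi-major axis a_t = (r₁ + r₂)/2 = (6640 + 32100)/2 = 19370 km.
The half-period of the transfer ellipse is t = π√(a_t³/μ) = 13415 s.
The target's mean motion on its circular orbit is ω₂ = √(μ/r₂³) = 1.0977×10^-4 rad/s.
Angle swept by the target during transfer: ω₂·t = 1.4726 rad = 84.37°.
The spacecraft traverses 180° on the transfer ellipse, so the target must lead by 180° − 84.37° = 95.6°.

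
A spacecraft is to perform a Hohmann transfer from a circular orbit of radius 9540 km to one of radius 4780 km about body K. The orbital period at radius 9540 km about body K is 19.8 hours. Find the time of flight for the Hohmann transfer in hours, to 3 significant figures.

From Kepler's third law T² = 4π²r³/μ at r = 9540 km, T = 19.8 hours = 19.8 × 3600 s = 71280 s: μ = 4π²r³/T² = 6746.36 km³/s².
Semi-major axis of the transfer orbit: a_t = (9540 + 4780)/2 = 7160 km.
By Kepler's third law the transfer-orbit period is T = 2π√(a_t³/μ), so t = T/2 = 23170 s.
Converting: 23170 s ÷ 3600 s/hour = 6.44 hours.

t = 6.44 hours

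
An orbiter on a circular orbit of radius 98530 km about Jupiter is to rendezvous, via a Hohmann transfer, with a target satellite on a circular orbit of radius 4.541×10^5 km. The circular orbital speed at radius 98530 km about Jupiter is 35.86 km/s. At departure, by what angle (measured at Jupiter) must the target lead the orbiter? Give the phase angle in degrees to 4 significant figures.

From the circular-orbit relation v² = μ/r at r = 98530 km: μ = v²r = (35.86)² × 98530 = 1.26704×10^8 km³/s².
Transfer-ellipse semi-major axis a_t = (r₁ + r₂)/2 = (98530 + 4.541×10^5)/2 = 2.76315×10^5 km.
The half-period of the transfer ellipse is t = π√(a_t³/μ) = 40538 s.
The target's mean motion on its circular orbit is ω₂ = √(μ/r₂³) = 3.6785×10^-5 rad/s.
Angle swept by the target during transfer: ω₂·t = 1.4912 rad = 85.44°.
Arrival is 180° from departure on the ellipse, so φ = 180° − 85.44° = 94.56°.

φ = 94.56°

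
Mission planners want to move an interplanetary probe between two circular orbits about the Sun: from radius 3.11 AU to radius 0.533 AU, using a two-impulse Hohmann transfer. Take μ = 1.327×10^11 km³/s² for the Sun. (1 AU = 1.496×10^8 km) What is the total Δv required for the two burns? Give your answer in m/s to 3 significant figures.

Δv = 20300 m/s

In km: r₁ = 3.11 × 1.496×10^8 = 4.65256×10^8 km; r₂ = 0.533 × 1.496×10^8 = 7.97368×10^7 km.
The Hohmann ellipse has a_t = (r₁ + r₂)/2 = 2.724964×10^8 km.
At r₁ the circular-orbit speed is v₁ = √(μ/r₁) = 16.8884 km/s.
Transfer-orbit speed at r₁ (vis-viva equation): v_a = √[μ(2/r₁ − 1/a_t)] = 9.13563 km/s.
First burn Δv₁ = |v_a − v₁| = 7.753 km/s.
At r₂, v₂ = √(μ/r₂) = 40.795 km/s.
Transfer-orbit speed at r₂: v_p = √[μ(2/r₂ − 1/a_t)] = 53.305 km/s.
Second burn Δv₂ = |v₂ − v_p| = 12.51 km/s.
Total Δv = Δv₁ + Δv₂ = 20.26 km/s.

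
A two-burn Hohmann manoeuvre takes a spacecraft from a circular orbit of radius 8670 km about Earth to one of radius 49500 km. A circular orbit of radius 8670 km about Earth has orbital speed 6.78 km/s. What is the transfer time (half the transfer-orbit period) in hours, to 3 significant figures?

From the circular-orbit relation v² = μ/r at r = 8670 km: μ = v²r = (6.78)² × 8670 = 3.98546×10^5 km³/s².
Semi-major axis of the transfer orbit: a_t = (8670 + 49500)/2 = 29085 km.
Transfer time t = π√(a_t³/μ) = π√((29085)³ / 3.98546×10^5) = 24680 s.
Converting: 24680 s ÷ 3600 s/hour = 6.86 hours.

t = 6.86 hours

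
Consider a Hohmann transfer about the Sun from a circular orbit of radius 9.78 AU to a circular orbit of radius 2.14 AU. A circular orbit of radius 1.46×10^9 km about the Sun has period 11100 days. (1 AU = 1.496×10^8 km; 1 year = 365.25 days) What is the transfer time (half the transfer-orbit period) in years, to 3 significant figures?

From Kepler's third law T² = 4π²r³/μ at r = 1.46×10^9 km, T = 11100 days = 11100 × 86400 s = 9.5904×10^8 s: μ = 4π²r³/T² = 1.33581×10^11 km³/s².
In km: r₁ = 9.78 × 1.496×10^8 = 1.463088×10^9 km; r₂ = 2.14 × 1.496×10^8 = 3.20144×10^8 km.
The Hohmann ellipse has a_t = (r₁ + r₂)/2 = 8.91616×10^8 km.
Transfer time t = π√(a_t³/μ) = π√((8.91616×10^8)³ / 1.33581×10^11) = 2.288×10^8 s.
Converting: 2.288×10^8 s ÷ 3.15576×10^7 s/year (365.25 × 86400) = 7.25 years.

t = 7.25 years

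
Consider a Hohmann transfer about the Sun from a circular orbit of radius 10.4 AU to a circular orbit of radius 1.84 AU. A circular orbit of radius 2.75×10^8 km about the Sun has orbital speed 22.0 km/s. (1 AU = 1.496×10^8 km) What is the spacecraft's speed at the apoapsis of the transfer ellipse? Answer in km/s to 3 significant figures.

v = 5.07 km/s

From the circular-orbit relation v² = μ/r at r = 2.75×10^8 km: μ = v²r = (22.0)² × 2.75×10^8 = 1.33100×10^11 km³/s².
In km: r₁ = 10.4 × 1.496×10^8 = 1.55584×10^9 km; r₂ = 1.84 × 1.496×10^8 = 2.75264×10^8 km.
Transfer-ellipse semi-major axis a_t = (r₁ + r₂)/2 = (1.55584×10^9 + 2.75264×10^8)/2 = 9.15552×10^8 km.
At apoapsis, r = 1.55584×10^9 km.
Applying v² = μ(2/r − 1/a_t): v = 5.072 km/s.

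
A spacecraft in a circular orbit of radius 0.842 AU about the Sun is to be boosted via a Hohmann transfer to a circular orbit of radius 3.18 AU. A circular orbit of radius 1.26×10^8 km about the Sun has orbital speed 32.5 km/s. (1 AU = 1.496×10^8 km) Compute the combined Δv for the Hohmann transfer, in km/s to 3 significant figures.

From the circular-orbit relation v² = μ/r at r = 1.26×10^8 km: μ = v²r = (32.5)² × 1.26×10^8 = 1.33088×10^11 km³/s².
In km: r₁ = 0.842 × 1.496×10^8 = 1.259632×10^8 km; r₂ = 3.18 × 1.496×10^8 = 4.75728×10^8 km.
Transfer-ellipse semi-major axis a_t = (r₁ + r₂)/2 = (1.259632×10^8 + 4.75728×10^8)/2 = 3.008456×10^8 km.
Circular speed at r₁: v₁ = √(μ/r₁) = √(1.33088×10^11/1.259632×10^8) = 32.50 km/s.
On the transfer ellipse at r₁, vis-viva equation gives v_p = √[μ(2/r₁ − 1/a_t)] = 40.87 km/s.
First burn Δv₁ = |v_p − v₁| = 8.370 km/s.
Circular speed at r₂: v₂ = √(μ/r₂) = 16.726 km/s.
Transfer-orbit speed at r₂: v_a = √[μ(2/r₂ − 1/a_t)] = 10.823 km/s.
Second burn Δv₂ = |v₂ − v_a| = 5.903 km/s.
Total Δv = Δv₁ + Δv₂ = 14.27 km/s.

Δv = 14.3 km/s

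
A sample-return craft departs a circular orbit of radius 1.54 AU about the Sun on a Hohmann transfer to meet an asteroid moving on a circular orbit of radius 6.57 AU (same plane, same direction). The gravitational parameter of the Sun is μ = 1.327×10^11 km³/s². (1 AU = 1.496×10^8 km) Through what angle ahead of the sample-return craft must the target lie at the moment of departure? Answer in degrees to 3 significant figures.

In km: r₁ = 1.54 × 1.496×10^8 = 2.30384×10^8 km; r₂ = 6.57 × 1.496×10^8 = 9.82872×10^8 km.
Semi-major axis of the transfer orbit: a_t = (2.30384×10^8 + 9.82872×10^8)/2 = 6.06628×10^8 km.
Transfer time t = π√(a_t³/μ) = 1.2885×10^8 s.
Target angular speed ω₂ = √(μ/r₂³) = 1.1822×10^-8 rad/s.
Angle swept by the target during transfer: ω₂·t = 1.5233 rad = 87.28°.
Arrival is 180° from departure on the ellipse, so φ = 180° − 87.28° = 92.7°.

φ = 92.7°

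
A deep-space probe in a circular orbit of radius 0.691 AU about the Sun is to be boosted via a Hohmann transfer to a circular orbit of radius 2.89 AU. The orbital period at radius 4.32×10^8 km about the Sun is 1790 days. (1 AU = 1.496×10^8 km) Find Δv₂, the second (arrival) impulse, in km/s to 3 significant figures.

Δv₂ = 6.65 km/s

From Kepler's third law T² = 4π²r³/μ at r = 4.32×10^8 km, T = 1790 days = 1790 × 86400 s = 1.54656×10^8 s: μ = 4π²r³/T² = 1.33069×10^11 km³/s².
In km: r₁ = 0.691 × 1.496×10^8 = 1.033736×10^8 km; r₂ = 2.89 × 1.496×10^8 = 4.32344×10^8 km.
Transfer-ellipse semi-major axis a_t = (r₁ + r₂)/2 = (1.033736×10^8 + 4.32344×10^8)/2 = 2.678588×10^8 km.
On the circular orbit at r = 4.32344×10^8 km, v_c = √(μ/r) = 17.544 km/s.
Transfer-orbit speed at the same r (vis-viva, a = a_t): v_t = √[μ(2/r − 1/a_t)] = 10.899 km/s.
Δv₂ = |v_t − v_c| = |10.899 − 17.544| = 6.645 km/s.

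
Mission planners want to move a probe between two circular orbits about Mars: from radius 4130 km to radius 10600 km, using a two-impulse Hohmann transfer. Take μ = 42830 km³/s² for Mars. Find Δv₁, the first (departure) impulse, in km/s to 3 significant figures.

Δv₁ = 0.643 km/s

Transfer-ellipse semi-major axis a_t = (r₁ + r₂)/2 = (4130 + 10600)/2 = 7365 km.
On the circular orbit at r = 4130 km, v_c = √(μ/r) = 3.220 km/s.
Vis-viva on the transfer ellipse at r = 4130 km gives v_t = √[μ(2/r − 1/a_t)] = 3.863 km/s.
Δv₁ = |v_t − v_c| = |3.863 − 3.220| = 0.6430 km/s.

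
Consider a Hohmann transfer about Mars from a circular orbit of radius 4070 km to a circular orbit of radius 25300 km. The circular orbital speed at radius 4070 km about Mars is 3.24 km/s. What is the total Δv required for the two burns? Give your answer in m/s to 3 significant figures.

Δv = 1630 m/s

From the circular-orbit relation v² = μ/r at r = 4070 km: μ = v²r = (3.24)² × 4070 = 42725.2 km³/s².
Transfer-ellipse semi-major axis a_t = (r₁ + r₂)/2 = (4070 + 25300)/2 = 14685 km.
At r₁ the circular-orbit speed is v₁ = √(μ/r₁) = 3.240 km/s.
Transfer-orbit speed at r₁ (v² = μ(2/r − 1/a)): v_p = √[μ(2/r₁ − 1/a_t)] = 4.253 km/s.
First burn Δv₁ = |v_p − v₁| = 1.013 km/s.
Circular speed at r₂: v₂ = √(μ/r₂) = 1.2995 km/s.
Transfer-orbit speed at r₂: v_a = √[μ(2/r₂ − 1/a_t)] = 0.68414 km/s.
Second burn Δv₂ = |v₂ − v_a| = 0.6154 km/s.
Δv = Δv₁ + Δv₂ = 1.013 + 0.6154 = 1.628 km/s.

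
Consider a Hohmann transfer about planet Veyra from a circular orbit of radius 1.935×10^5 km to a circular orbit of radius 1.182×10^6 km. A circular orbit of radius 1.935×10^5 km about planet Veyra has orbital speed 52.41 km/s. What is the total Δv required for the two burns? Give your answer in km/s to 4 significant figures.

From the circular-orbit relation v² = μ/r at r = 1.935×10^5 km: μ = v²r = (52.41)² × 1.935×10^5 = 5.31507×10^8 km³/s².
The Hohmann ellipse has a_t = (r₁ + r₂)/2 = 6.8775×10^5 km.
Circular speed at r₁: v₁ = √(μ/r₁) = √(5.31507×10^8/1.935×10^5) = 52.41 km/s.
On the transfer ellipse at r₁, vis-viva gives v_p = √[μ(2/r₁ − 1/a_t)] = 68.71 km/s.
First burn Δv₁ = |v_p − v₁| = 16.30 km/s.
At r₂, v₂ = √(μ/r₂) = 21.205 km/s.
Transfer-orbit speed at r₂: v_a = √[μ(2/r₂ − 1/a_t)] = 11.248 km/s.
Second burn Δv₂ = |v₂ − v_a| = 9.957 km/s.
Δv = Δv₁ + Δv₂ = 16.30 + 9.957 = 26.26 km/s.

Δv = 26.26 km/s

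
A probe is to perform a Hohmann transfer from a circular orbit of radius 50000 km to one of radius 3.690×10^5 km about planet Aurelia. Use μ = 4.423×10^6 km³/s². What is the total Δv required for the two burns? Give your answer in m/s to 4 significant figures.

Δv = 4848 m/s

The Hohmann ellipse has a_t = (r₁ + r₂)/2 = 2.095×10^5 km.
At r₁ the circular-orbit speed is v₁ = √(μ/r₁) = 9.4053 km/s.
Transfer-orbit speed at r₁ (vis-viva): v_p = √[μ(2/r₁ − 1/a_t)] = 12.482 km/s.
First burn Δv₁ = |v_p − v₁| = 3.077 km/s.
At r₂, v₂ = √(μ/r₂) = 3.462 km/s.
Transfer-orbit speed at r₂: v_a = √[μ(2/r₂ − 1/a_t)] = 1.691 km/s.
Second burn Δv₂ = |v₂ − v_a| = 1.771 km/s.
Total Δv = Δv₁ + Δv₂ = 4.848 km/s.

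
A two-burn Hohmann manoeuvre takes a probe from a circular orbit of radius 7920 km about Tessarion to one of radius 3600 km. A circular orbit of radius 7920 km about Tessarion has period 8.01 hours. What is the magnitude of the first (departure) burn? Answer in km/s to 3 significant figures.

From Kepler's third law T² = 4π²r³/μ at r = 7920 km, T = 8.01 hours = 8.01 × 3600 s = 28836 s: μ = 4π²r³/T² = 23586.6 km³/s².
Transfer-ellipse semi-major axis a_t = (r₁ + r₂)/2 = (7920 + 3600)/2 = 5760 km.
On the circular orbit at r = 7920 km, v_c = √(μ/r) = 1.7257 km/s.
Vis-viva on the transfer ellipse at r = 7920 km gives v_t = √[μ(2/r − 1/a_t)] = 1.3643 km/s.
Δv₁ = |v_t − v_c| = |1.3643 − 1.7257| = 0.3614 km/s.

Δv₁ = 0.361 km/s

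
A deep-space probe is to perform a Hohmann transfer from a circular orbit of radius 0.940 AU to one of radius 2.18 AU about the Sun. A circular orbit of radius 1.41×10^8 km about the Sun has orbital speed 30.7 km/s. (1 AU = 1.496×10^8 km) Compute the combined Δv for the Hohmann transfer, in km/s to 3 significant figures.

Δv = 10.1 km/s

From the circular-orbit relation v² = μ/r at r = 1.41×10^8 km: μ = v²r = (30.7)² × 1.41×10^8 = 1.32891×10^11 km³/s².
In km: r₁ = 0.940 × 1.496×10^8 = 1.40624×10^8 km; r₂ = 2.18 × 1.496×10^8 = 3.26128×10^8 km.
Semi-major axis of the transfer orbit: a_t = (1.40624×10^8 + 3.26128×10^8)/2 = 2.33376×10^8 km.
At r₁ the circular-orbit speed is v₁ = √(μ/r₁) = 30.741 km/s.
Transfer-orbit speed at r₁ (vis-viva equation): v_p = √[μ(2/r₁ − 1/a_t)] = 36.340 km/s.
First burn Δv₁ = |v_p − v₁| = 5.599 km/s.
At r₂, v₂ = √(μ/r₂) = 20.1862 km/s.
Transfer-orbit speed at r₂: v_a = √[μ(2/r₂ − 1/a_t)] = 15.6695 km/s.
Second burn Δv₂ = |v₂ − v_a| = 4.517 km/s.
Total Δv = Δv₁ + Δv₂ = 10.12 km/s.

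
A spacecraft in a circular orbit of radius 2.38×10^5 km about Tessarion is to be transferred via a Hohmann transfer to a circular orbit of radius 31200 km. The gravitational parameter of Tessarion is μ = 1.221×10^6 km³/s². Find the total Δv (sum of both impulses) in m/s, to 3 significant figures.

Δv = 3240 m/s

Transfer-ellipse semi-major axis a_t = (r₁ + r₂)/2 = (2.380×10^5 + 31200)/2 = 1.346×10^5 km.
At r₁ the circular-orbit speed is v₁ = √(μ/r₁) = 2.2650 km/s.
On the transfer ellipse at r₁, vis-viva equation gives v_a = √[μ(2/r₁ − 1/a_t)] = 1.0905 km/s.
First burn Δv₁ = |v_a − v₁| = 1.1745 km/s.
Circular speed at r₂: v₂ = √(μ/r₂) = 6.25577 km/s.
Transfer-orbit speed at r₂: v_p = √[μ(2/r₂ − 1/a_t)] = 8.31853 km/s.
Second burn Δv₂ = |v₂ − v_p| = 2.0628 km/s.
Total Δv = Δv₁ + Δv₂ = 3.237 km/s.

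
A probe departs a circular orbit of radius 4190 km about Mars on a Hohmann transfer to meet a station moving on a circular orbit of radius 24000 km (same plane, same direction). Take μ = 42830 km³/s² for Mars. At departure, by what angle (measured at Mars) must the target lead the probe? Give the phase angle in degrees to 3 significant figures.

Transfer-ellipse semi-major axis a_t = (r₁ + r₂)/2 = (4190 + 24000)/2 = 14095 km.
Transfer time t = π√(a_t³/μ) = 25402 s.
The target's mean motion on its circular orbit is ω₂ = √(μ/r₂³) = 5.5662×10^-5 rad/s.
Angle swept by the target during transfer: ω₂·t = 1.4139 rad = 81.01°.
Arrival is 180° from departure on the ellipse, so φ = 180° − 81.01° = 99.0°.

φ = 99.0°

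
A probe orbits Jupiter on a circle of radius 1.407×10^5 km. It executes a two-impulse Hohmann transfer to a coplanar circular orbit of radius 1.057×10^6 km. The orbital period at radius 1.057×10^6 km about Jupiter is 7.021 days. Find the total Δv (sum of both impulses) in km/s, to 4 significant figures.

From Kepler's third law T² = 4π²r³/μ at r = 1.057×10^6 km, T = 7.021 days = 7.021 × 86400 s = 6.066144×10^5 s: μ = 4π²r³/T² = 1.26695×10^8 km³/s².
The Hohmann ellipse has a_t = (r₁ + r₂)/2 = 5.9885×10^5 km.
Circular speed at r₁: v₁ = √(μ/r₁) = √(1.26695×10^8/1.407×10^5) = 30.008 km/s.
Transfer-orbit speed at r₁ (vis-viva): v_p = √[μ(2/r₁ − 1/a_t)] = 39.867 km/s.
First burn Δv₁ = |v_p − v₁| = 9.859 km/s.
Circular speed at r₂: v₂ = √(μ/r₂) = 10.948 km/s.
Transfer-orbit speed at r₂: v_a = √[μ(2/r₂ − 1/a_t)] = 5.3068 km/s.
Second burn Δv₂ = |v₂ − v_a| = 5.641 km/s.
Total Δv = Δv₁ + Δv₂ = 15.50 km/s.

Δv = 15.50 km/s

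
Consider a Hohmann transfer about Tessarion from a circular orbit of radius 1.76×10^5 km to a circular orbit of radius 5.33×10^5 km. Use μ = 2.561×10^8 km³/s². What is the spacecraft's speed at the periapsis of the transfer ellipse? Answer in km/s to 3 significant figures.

The Hohmann ellipse has a_t = (r₁ + r₂)/2 = 3.545×10^5 km.
The periapsis of the transfer ellipse is at r = 1.760×10^5 km.
Vis-viva: v = √[μ(2/r − 1/a_t)] = √[2.561×10^8 × (2/1.760×10^5 − 1/3.545×10^5)] = 46.77 km/s.

v = 46.8 km/s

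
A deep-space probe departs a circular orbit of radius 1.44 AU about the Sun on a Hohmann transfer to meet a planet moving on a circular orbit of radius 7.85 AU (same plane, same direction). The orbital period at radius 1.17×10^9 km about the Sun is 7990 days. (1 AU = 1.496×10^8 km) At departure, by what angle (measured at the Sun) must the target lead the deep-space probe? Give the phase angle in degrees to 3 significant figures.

From Kepler's third law T² = 4π²r³/μ at r = 1.17×10^9 km, T = 7990 days = 7990 × 86400 s = 6.90336×10^8 s: μ = 4π²r³/T² = 1.32677×10^11 km³/s².
In km: r₁ = 1.44 × 1.496×10^8 = 2.15424×10^8 km; r₂ = 7.85 × 1.496×10^8 = 1.17436×10^9 km.
The Hohmann ellipse has a_t = (r₁ + r₂)/2 = 6.94892×10^8 km.
Transfer time t = π√(a_t³/μ) = 1.580×10^8 s.
The target's mean motion on its circular orbit is ω₂ = √(μ/r₂³) = 9.051×10^-9 rad/s.
Angle swept by the target during transfer: ω₂·t = 1.430 rad = 81.93°.
Arrival is 180° from departure on the ellipse, so φ = 180° − 81.93° = 98.1°.

φ = 98.1°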